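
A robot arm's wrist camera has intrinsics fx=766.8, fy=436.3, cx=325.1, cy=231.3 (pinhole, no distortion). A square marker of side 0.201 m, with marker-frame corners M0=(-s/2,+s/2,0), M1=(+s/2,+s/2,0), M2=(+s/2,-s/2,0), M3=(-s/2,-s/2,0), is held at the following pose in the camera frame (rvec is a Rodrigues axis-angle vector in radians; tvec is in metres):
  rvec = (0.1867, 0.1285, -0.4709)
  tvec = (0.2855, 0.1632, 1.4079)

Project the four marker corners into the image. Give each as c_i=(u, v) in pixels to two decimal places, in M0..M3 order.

c0=(454.59, 320.75) c1=(554.50, 295.55) c2=(507.80, 241.22) c3=(406.87, 268.23)

Intrinsics K: fx=766.8, fy=436.3, cx=325.1, cy=231.3
Marker side s = 0.201 m; corners in marker frame (Z=0):
  M0 = (-0.1005, +0.1005, 0)
  M1 = (+0.1005, +0.1005, 0)
  M2 = (+0.1005, -0.1005, 0)
  M3 = (-0.1005, -0.1005, 0)
rvec = (0.1867, 0.1285, -0.4709), |rvec| = θ = 0.52260 rad = 29.943°
Rodrigues: sinθ=0.49914, 1−cosθ=0.13348; R = I + sinθ·[k]× + (1−cosθ)·[k]×²:
    [+0.88356 +0.46148 +0.07976]
    [-0.43803 +0.87459 -0.20789]
    [-0.16570 +0.14874 +0.97489]
t = (0.2855, 0.1632, 1.4079) m
M0: Pc = R·M0+t = (+0.24308, +0.29512, +1.43950); u = 766.8·(+0.24308)/1.43950 + 325.1 = 454.5856, v = 436.3·(+0.29512)/1.43950 + 231.3 = 320.7478
M1: Pc = R·M1+t = (+0.42068, +0.20707, +1.40620); u = 766.8·(+0.42068)/1.40620 + 325.1 = 554.4952, v = 436.3·(+0.20707)/1.40620 + 231.3 = 295.5489
M2: Pc = R·M2+t = (+0.32792, +0.03128, +1.37630); u = 766.8·(+0.32792)/1.37630 + 325.1 = 507.7988, v = 436.3·(+0.03128)/1.37630 + 231.3 = 241.2165
M3: Pc = R·M3+t = (+0.15032, +0.11933, +1.40960); u = 766.8·(+0.15032)/1.40960 + 325.1 = 406.8735, v = 436.3·(+0.11933)/1.40960 + 231.3 = 268.2336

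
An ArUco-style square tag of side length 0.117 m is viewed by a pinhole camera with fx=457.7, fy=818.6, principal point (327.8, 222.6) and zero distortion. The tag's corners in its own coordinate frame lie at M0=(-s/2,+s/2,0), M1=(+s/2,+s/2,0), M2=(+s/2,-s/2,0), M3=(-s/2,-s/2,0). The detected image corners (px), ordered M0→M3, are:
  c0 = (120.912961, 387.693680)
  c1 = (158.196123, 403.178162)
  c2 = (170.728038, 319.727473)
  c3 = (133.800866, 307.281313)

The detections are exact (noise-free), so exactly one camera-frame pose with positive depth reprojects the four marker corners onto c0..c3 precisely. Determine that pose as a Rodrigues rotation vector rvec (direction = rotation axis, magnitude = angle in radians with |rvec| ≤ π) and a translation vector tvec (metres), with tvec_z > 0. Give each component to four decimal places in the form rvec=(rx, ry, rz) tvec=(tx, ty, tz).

rvec=(-0.2418, 0.3234, 0.1589) tvec=(-0.4618, 0.1862, 1.1605)

Intrinsics K: fx=457.7, fy=818.6, cx=327.8, cy=222.6
Marker side s = 0.117 m; corners in marker frame (Z=0):
  M0 = (-0.0585, +0.0585, 0)
  M1 = (+0.0585, +0.0585, 0)
  M2 = (+0.0585, -0.0585, 0)
  M3 = (-0.0585, -0.0585, 0)
Detected image corners:
  c0 = (120.912961, 387.693680) px
  c1 = (158.196123, 403.178162) px
  c2 = (170.728038, 319.727473) px
  c3 = (133.800866, 307.281313) px
Planar DLT: solve 8×8 A·h = b for H (H[2,2]=1):
  H  [+275.35358 -134.92917 +145.66575]
  H  [+17.75305 +636.22730 +353.92172]
  H  [-0.28626 -0.18006 +1.00000]
B = K⁻¹H; ‖b₁‖=0.861680, ‖b₂‖=0.861680; λ = 2/(‖b₁‖+‖b₂‖) = 1.160524, sign → tz>0 ⇒ λ=+1.160524
r₁ = λ·B[:,0] = (+0.93610,+0.11551,-0.33222); r₂ = λ·B[:,1] = (-0.19247,+0.95880,-0.20896)
r₃ = r₁×r₂ = (+0.29439,+0.25955,+0.91977); SVD([r₁ r₂ r₃]) → R = UVᵀ:
  R  [+0.93610 -0.19247 +0.29439]
  R  [+0.11551 +0.95880 +0.25955]
  R  [-0.33222 -0.20896 +0.91977]
t = (-0.46181, +0.18617, +1.16052) m
tr R = 2.814667; θ = arccos((tr R − 1)/2) = 0.433899 rad = 24.861°
axis k = ((R−Rᵀ)₃₂, (R−Rᵀ)₁₃, (R−Rᵀ)₂₁) / (2 sinθ) = (-0.557202, +0.745230, +0.366275)
rvec = θ·k = (-0.241769, +0.323355, +0.158926)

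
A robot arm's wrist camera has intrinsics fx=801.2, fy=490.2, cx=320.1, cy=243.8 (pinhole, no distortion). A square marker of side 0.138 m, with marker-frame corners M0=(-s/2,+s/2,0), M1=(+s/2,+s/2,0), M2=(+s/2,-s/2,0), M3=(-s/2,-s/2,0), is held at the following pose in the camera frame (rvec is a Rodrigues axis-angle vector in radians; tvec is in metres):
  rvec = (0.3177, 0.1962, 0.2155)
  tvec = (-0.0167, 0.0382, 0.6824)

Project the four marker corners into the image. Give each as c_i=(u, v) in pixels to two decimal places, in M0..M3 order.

c0=(213.65, 302.46) c1=(362.93, 327.62) c2=(396.29, 236.80) c3=(235.84, 212.86)

Intrinsics K: fx=801.2, fy=490.2, cx=320.1, cy=243.8
Marker side s = 0.138 m; corners in marker frame (Z=0):
  M0 = (-0.0690, +0.0690, 0)
  M1 = (+0.0690, +0.0690, 0)
  M2 = (+0.0690, -0.0690, 0)
  M3 = (-0.0690, -0.0690, 0)
rvec = (0.3177, 0.1962, 0.2155), |rvec| = θ = 0.43112 rad = 24.702°
Rodrigues: sinθ=0.41789, 1−cosθ=0.09150; R = I + sinθ·[k]× + (1−cosθ)·[k]×²:
    [+0.95819 -0.17820 +0.22388]
    [+0.23957 +0.92745 -0.28713]
    [-0.15647 +0.32876 +0.93136]
t = (-0.0167, 0.0382, 0.6824) m
M0: Pc = R·M0+t = (-0.09511, +0.08566, +0.71588); u = 801.2·(-0.09511)/0.71588 + 320.1 = 213.6541, v = 490.2·(+0.08566)/0.71588 + 243.8 = 302.4580
M1: Pc = R·M1+t = (+0.03712, +0.11872, +0.69429); u = 801.2·(+0.03712)/0.69429 + 320.1 = 362.9350, v = 490.2·(+0.11872)/0.69429 + 243.8 = 327.6250
M2: Pc = R·M2+t = (+0.06171, -0.00926, +0.64892); u = 801.2·(+0.06171)/0.64892 + 320.1 = 396.2922, v = 490.2·(-0.00926)/0.64892 + 243.8 = 236.8024
M3: Pc = R·M3+t = (-0.07052, -0.04232, +0.67051); u = 801.2·(-0.07052)/0.67051 + 320.1 = 235.8362, v = 490.2·(-0.04232)/0.67051 + 243.8 = 212.8573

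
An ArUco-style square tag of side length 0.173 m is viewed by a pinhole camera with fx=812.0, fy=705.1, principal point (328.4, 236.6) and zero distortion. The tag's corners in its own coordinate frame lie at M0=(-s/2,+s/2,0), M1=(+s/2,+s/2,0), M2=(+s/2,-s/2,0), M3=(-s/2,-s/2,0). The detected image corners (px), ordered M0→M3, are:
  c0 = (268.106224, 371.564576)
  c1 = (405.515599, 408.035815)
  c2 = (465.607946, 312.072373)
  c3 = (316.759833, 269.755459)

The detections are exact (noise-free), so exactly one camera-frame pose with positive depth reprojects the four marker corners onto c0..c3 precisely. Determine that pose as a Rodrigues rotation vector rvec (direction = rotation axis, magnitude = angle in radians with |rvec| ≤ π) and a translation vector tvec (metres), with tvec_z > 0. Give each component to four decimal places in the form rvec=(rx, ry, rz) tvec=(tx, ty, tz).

Intrinsics K: fx=812.0, fy=705.1, cx=328.4, cy=236.6
Marker side s = 0.173 m; corners in marker frame (Z=0):
  M0 = (-0.0865, +0.0865, 0)
  M1 = (+0.0865, +0.0865, 0)
  M2 = (+0.0865, -0.0865, 0)
  M3 = (-0.0865, -0.0865, 0)
Detected image corners:
  c0 = (268.106224, 371.564576) px
  c1 = (405.515599, 408.035815) px
  c2 = (465.607946, 312.072373) px
  c3 = (316.759833, 269.755459) px
Planar DLT: solve 8×8 A·h = b for H (H[2,2]=1):
  H  [+875.71188 -127.59709 +363.63644]
  H  [+273.57076 +746.33527 +342.78861]
  H  [+0.13695 +0.51398 +1.00000]
B = K⁻¹H; ‖b₁‖=1.087396, ‖b₂‖=1.087396; λ = 2/(‖b₁‖+‖b₂‖) = 0.919628, sign → tz>0 ⇒ λ=+0.919628
r₁ = λ·B[:,0] = (+0.94085,+0.31455,+0.12594); r₂ = λ·B[:,1] = (-0.33568,+0.81480,+0.47268)
r₃ = r₁×r₂ = (+0.04606,-0.48699,+0.87219); SVD([r₁ r₂ r₃]) → R = UVᵀ:
  R  [+0.94085 -0.33568 +0.04606]
  R  [+0.31455 +0.81480 -0.48699]
  R  [+0.12594 +0.47268 +0.87219]
t = (+0.03991, +0.13850, +0.91963) m
tr R = 2.627843; θ = arccos((tr R − 1)/2) = 0.619926 rad = 35.519°
axis k = ((R−Rᵀ)₃₂, (R−Rᵀ)₁₃, (R−Rᵀ)₂₁) / (2 sinθ) = (+0.825910, -0.068744, +0.559595)
rvec = θ·k = (+0.512003, -0.042616, +0.346907)

rvec=(0.5120, -0.0426, 0.3469) tvec=(0.0399, 0.1385, 0.9196)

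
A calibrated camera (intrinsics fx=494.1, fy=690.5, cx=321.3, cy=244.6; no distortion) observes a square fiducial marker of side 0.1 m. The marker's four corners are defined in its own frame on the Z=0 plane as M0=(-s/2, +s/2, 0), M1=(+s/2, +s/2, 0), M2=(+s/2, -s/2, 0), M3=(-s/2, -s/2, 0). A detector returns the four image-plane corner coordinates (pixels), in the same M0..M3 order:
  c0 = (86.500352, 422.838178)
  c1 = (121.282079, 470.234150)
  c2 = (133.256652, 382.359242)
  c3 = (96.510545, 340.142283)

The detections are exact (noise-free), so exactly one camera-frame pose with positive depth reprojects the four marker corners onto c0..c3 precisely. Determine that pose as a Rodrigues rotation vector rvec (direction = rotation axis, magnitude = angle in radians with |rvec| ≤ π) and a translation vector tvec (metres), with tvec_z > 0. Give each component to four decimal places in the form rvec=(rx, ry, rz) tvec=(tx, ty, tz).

rvec=(0.1384, 0.6304, 0.3254) tvec=(-0.3099, 0.1659, 0.7200)

Intrinsics K: fx=494.1, fy=690.5, cx=321.3, cy=244.6
Marker side s = 0.1 m; corners in marker frame (Z=0):
  M0 = (-0.0500, +0.0500, 0)
  M1 = (+0.0500, +0.0500, 0)
  M2 = (+0.0500, -0.0500, 0)
  M3 = (-0.0500, -0.0500, 0)
Detected image corners:
  c0 = (86.500352, 422.838178) px
  c1 = (121.282079, 470.234150) px
  c2 = (133.256652, 382.359242) px
  c3 = (96.510545, 340.142283) px
Planar DLT: solve 8×8 A·h = b for H (H[2,2]=1):
  H  [+273.11763 -75.39397 +108.61201]
  H  [+136.95430 +977.95218 +403.69517]
  H  [-0.77128 +0.31220 +1.00000]
B = K⁻¹H; ‖b₁‖=1.388807, ‖b₂‖=1.388807; λ = 2/(‖b₁‖+‖b₂‖) = 0.720043, sign → tz>0 ⇒ λ=+0.720043
r₁ = λ·B[:,0] = (+0.75914,+0.33954,-0.55535); r₂ = λ·B[:,1] = (-0.25605,+0.94016,+0.22480)
r₃ = r₁×r₂ = (+0.59845,-0.02846,+0.80065); SVD([r₁ r₂ r₃]) → R = UVᵀ:
  R  [+0.75914 -0.25605 +0.59845]
  R  [+0.33954 +0.94016 -0.02846]
  R  [-0.55535 +0.22480 +0.80065]
t = (-0.30995, +0.16590, +0.72004) m
tr R = 2.499956; θ = arccos((tr R − 1)/2) = 0.722767 rad = 41.412°
axis k = ((R−Rᵀ)₃₂, (R−Rᵀ)₁₃, (R−Rᵀ)₂₁) / (2 sinθ) = (+0.191436, +0.872161, +0.450208)
rvec = θ·k = (+0.138363, +0.630370, +0.325396)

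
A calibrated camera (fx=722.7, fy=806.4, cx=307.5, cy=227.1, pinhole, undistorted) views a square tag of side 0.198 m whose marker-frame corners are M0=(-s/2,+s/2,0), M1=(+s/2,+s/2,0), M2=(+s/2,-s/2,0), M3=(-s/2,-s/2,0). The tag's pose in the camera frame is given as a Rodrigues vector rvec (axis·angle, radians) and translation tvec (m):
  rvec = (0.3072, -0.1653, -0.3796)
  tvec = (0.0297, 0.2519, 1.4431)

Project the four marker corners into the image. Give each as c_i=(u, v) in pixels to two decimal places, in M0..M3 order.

Intrinsics K: fx=722.7, fy=806.4, cx=307.5, cy=227.1
Marker side s = 0.198 m; corners in marker frame (Z=0):
  M0 = (-0.0990, +0.0990, 0)
  M1 = (+0.0990, +0.0990, 0)
  M2 = (+0.0990, -0.0990, 0)
  M3 = (-0.0990, -0.0990, 0)
rvec = (0.3072, -0.1653, -0.3796), |rvec| = θ = 0.51555 rad = 29.539°
Rodrigues: sinθ=0.49301, 1−cosθ=0.12998; R = I + sinθ·[k]× + (1−cosθ)·[k]×²:
    [+0.91617 +0.33817 -0.21510]
    [-0.38784 +0.88338 -0.26309]
    [+0.10105 +0.32446 +0.94049]
t = (0.0297, 0.2519, 1.4431) m
M0: Pc = R·M0+t = (-0.02752, +0.37775, +1.46522); u = 722.7·(-0.02752)/1.46522 + 307.5 = 293.9252, v = 806.4·(+0.37775)/1.46522 + 227.1 = 434.9998
M1: Pc = R·M1+t = (+0.15388, +0.30096, +1.48522); u = 722.7·(+0.15388)/1.48522 + 307.5 = 382.3770, v = 806.4·(+0.30096)/1.48522 + 227.1 = 390.5051
M2: Pc = R·M2+t = (+0.08692, +0.12605, +1.42098); u = 722.7·(+0.08692)/1.42098 + 307.5 = 351.7077, v = 806.4·(+0.12605)/1.42098 + 227.1 = 298.6321
M3: Pc = R·M3+t = (-0.09448, +0.20284, +1.40098); u = 722.7·(-0.09448)/1.40098 + 307.5 = 258.7619, v = 806.4·(+0.20284)/1.40098 + 227.1 = 343.8551

c0=(293.93, 435.00) c1=(382.38, 390.51) c2=(351.71, 298.63) c3=(258.76, 343.86)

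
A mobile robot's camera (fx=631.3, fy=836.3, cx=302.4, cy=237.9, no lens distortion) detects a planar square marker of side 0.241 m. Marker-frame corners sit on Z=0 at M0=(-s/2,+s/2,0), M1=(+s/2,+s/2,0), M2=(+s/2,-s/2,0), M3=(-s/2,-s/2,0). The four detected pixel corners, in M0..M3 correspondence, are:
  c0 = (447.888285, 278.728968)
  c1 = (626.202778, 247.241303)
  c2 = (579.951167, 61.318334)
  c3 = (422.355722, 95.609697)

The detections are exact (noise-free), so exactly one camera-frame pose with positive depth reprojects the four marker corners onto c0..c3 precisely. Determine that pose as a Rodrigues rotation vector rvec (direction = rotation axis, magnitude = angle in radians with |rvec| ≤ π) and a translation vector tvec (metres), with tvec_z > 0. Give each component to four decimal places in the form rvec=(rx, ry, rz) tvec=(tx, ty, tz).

Intrinsics K: fx=631.3, fy=836.3, cx=302.4, cy=237.9
Marker side s = 0.241 m; corners in marker frame (Z=0):
  M0 = (-0.1205, +0.1205, 0)
  M1 = (+0.1205, +0.1205, 0)
  M2 = (+0.1205, -0.1205, 0)
  M3 = (-0.1205, -0.1205, 0)
Detected image corners:
  c0 = (447.888285, 278.728968) px
  c1 = (626.202778, 247.241303) px
  c2 = (579.951167, 61.318334) px
  c3 = (422.355722, 95.609697) px
Planar DLT: solve 8×8 A·h = b for H (H[2,2]=1):
  H  [+617.27138 -101.06452 +516.55729]
  H  [-162.18121 +683.57717 +165.68152]
  H  [-0.14862 -0.48011 +1.00000]
B = K⁻¹H; ‖b₁‖=1.070246, ‖b₂‖=1.070246; λ = 2/(‖b₁‖+‖b₂‖) = 0.934365, sign → tz>0 ⇒ λ=+0.934365
r₁ = λ·B[:,0] = (+0.98012,-0.14170,-0.13887); r₂ = λ·B[:,1] = (+0.06530,+0.89135,-0.44860)
r₃ = r₁×r₂ = (+0.18734,+0.43061,+0.88288); SVD([r₁ r₂ r₃]) → R = UVᵀ:
  R  [+0.98012 +0.06530 +0.18734]
  R  [-0.14170 +0.89135 +0.43061]
  R  [-0.13887 -0.44860 +0.88288]
t = (+0.31697, -0.08069, +0.93437) m
tr R = 2.754346; θ = arccos((tr R − 1)/2) = 0.500854 rad = 28.697°
axis k = ((R−Rᵀ)₃₂, (R−Rᵀ)₁₃, (R−Rᵀ)₂₁) / (2 sinθ) = (-0.915510, +0.339681, -0.215543)
rvec = θ·k = (-0.458536, +0.170131, -0.107955)

rvec=(-0.4585, 0.1701, -0.1080) tvec=(0.3170, -0.0807, 0.9344)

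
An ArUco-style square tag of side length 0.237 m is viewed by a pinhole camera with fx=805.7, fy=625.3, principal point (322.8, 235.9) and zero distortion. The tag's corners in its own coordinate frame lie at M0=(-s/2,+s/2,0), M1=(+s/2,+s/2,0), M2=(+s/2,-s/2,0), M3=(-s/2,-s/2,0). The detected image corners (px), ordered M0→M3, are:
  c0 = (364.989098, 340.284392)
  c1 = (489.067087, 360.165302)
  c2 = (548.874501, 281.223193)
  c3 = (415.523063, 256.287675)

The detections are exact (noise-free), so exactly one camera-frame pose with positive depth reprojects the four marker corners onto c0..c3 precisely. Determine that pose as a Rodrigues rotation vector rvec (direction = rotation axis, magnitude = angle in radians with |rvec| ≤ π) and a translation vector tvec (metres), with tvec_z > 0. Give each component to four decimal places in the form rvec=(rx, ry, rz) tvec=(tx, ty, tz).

Intrinsics K: fx=805.7, fy=625.3, cx=322.8, cy=235.9
Marker side s = 0.237 m; corners in marker frame (Z=0):
  M0 = (-0.1185, +0.1185, 0)
  M1 = (+0.1185, +0.1185, 0)
  M2 = (+0.1185, -0.1185, 0)
  M3 = (-0.1185, -0.1185, 0)
Detected image corners:
  c0 = (364.989098, 340.284392) px
  c1 = (489.067087, 360.165302) px
  c2 = (548.874501, 281.223193) px
  c3 = (415.523063, 256.287675) px
Planar DLT: solve 8×8 A·h = b for H (H[2,2]=1):
  H  [+614.69368 -63.90057 +454.61191]
  H  [+143.40582 +458.77734 +311.49891]
  H  [+0.15938 +0.37231 +1.00000]
B = K⁻¹H; ‖b₁‖=0.736710, ‖b₂‖=0.736710; λ = 2/(‖b₁‖+‖b₂‖) = 1.357386, sign → tz>0 ⇒ λ=+1.357386
r₁ = λ·B[:,0] = (+0.94892,+0.22969,+0.21634); r₂ = λ·B[:,1] = (-0.31013,+0.80525,+0.50537)
r₃ = r₁×r₂ = (-0.05813,-0.54664,+0.83534); SVD([r₁ r₂ r₃]) → R = UVᵀ:
  R  [+0.94892 -0.31013 -0.05813]
  R  [+0.22969 +0.80525 -0.54664]
  R  [+0.21634 +0.50537 +0.83534]
t = (+0.22207, +0.16411, +1.35739) m
tr R = 2.589509; θ = arccos((tr R − 1)/2) = 0.652194 rad = 37.368°
axis k = ((R−Rᵀ)₃₂, (R−Rᵀ)₁₃, (R−Rᵀ)₂₁) / (2 sinθ) = (+0.866664, -0.226117, +0.444707)
rvec = θ·k = (+0.565233, -0.147472, +0.290035)

rvec=(0.5652, -0.1475, 0.2900) tvec=(0.2221, 0.1641, 1.3574)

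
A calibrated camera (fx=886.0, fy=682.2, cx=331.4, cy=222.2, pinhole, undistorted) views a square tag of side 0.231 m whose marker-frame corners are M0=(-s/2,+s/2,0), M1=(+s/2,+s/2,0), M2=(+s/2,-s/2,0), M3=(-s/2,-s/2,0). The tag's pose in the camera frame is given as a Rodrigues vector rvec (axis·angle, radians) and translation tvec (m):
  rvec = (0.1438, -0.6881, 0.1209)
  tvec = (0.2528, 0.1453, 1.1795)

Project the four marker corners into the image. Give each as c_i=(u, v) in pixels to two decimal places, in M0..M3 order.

c0=(447.30, 375.91) c1=(557.81, 365.86) c2=(587.76, 243.66) c3=(479.15, 237.41)

Intrinsics K: fx=886.0, fy=682.2, cx=331.4, cy=222.2
Marker side s = 0.231 m; corners in marker frame (Z=0):
  M0 = (-0.1155, +0.1155, 0)
  M1 = (+0.1155, +0.1155, 0)
  M2 = (+0.1155, -0.1155, 0)
  M3 = (-0.1155, -0.1155, 0)
rvec = (0.1438, -0.6881, 0.1209), |rvec| = θ = 0.71329 rad = 40.868°
Rodrigues: sinθ=0.65432, 1−cosθ=0.24378; R = I + sinθ·[k]× + (1−cosθ)·[k]×²:
    [+0.76612 -0.15832 -0.62289]
    [+0.06349 +0.98309 -0.17177]
    [+0.63955 +0.09205 +0.76322]
t = (0.2528, 0.1453, 1.1795) m
M0: Pc = R·M0+t = (+0.14603, +0.25151, +1.11626); u = 886.0·(+0.14603)/1.11626 + 331.4 = 447.3044, v = 682.2·(+0.25151)/1.11626 + 222.2 = 375.9112
M1: Pc = R·M1+t = (+0.32300, +0.26618, +1.26400); u = 886.0·(+0.32300)/1.26400 + 331.4 = 557.8078, v = 682.2·(+0.26618)/1.26400 + 222.2 = 365.8615
M2: Pc = R·M2+t = (+0.35957, +0.03909, +1.24274); u = 886.0·(+0.35957)/1.24274 + 331.4 = 587.7551, v = 682.2·(+0.03909)/1.24274 + 222.2 = 243.6567
M3: Pc = R·M3+t = (+0.18260, +0.02442, +1.09500); u = 886.0·(+0.18260)/1.09500 + 331.4 = 479.1462, v = 682.2·(+0.02442)/1.09500 + 222.2 = 237.4139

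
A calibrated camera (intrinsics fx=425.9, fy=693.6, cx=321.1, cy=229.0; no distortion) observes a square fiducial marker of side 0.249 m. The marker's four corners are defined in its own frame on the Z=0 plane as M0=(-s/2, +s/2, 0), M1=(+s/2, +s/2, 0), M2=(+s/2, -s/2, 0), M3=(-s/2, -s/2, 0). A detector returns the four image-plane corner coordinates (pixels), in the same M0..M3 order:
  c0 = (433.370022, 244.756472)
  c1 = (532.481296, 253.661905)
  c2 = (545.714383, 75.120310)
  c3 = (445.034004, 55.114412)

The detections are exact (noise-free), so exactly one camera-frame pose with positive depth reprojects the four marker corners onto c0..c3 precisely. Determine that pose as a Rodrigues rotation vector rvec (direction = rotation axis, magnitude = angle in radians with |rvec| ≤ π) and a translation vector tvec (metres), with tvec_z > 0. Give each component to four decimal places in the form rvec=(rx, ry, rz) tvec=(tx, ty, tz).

rvec=(0.0952, -0.2202, 0.0666) tvec=(0.3744, -0.0958, 0.9411)

Intrinsics K: fx=425.9, fy=693.6, cx=321.1, cy=229.0
Marker side s = 0.249 m; corners in marker frame (Z=0):
  M0 = (-0.1245, +0.1245, 0)
  M1 = (+0.1245, +0.1245, 0)
  M2 = (+0.1245, -0.1245, 0)
  M3 = (-0.1245, -0.1245, 0)
Detected image corners:
  c0 = (433.370022, 244.756472) px
  c1 = (532.481296, 253.661905) px
  c2 = (545.714383, 75.120310) px
  c3 = (445.034004, 55.114412) px
Planar DLT: solve 8×8 A·h = b for H (H[2,2]=1):
  H  [+516.05833 -4.91063 +490.53915]
  H  [+94.71790 +753.18758 +158.43303]
  H  [+0.23491 +0.09236 +1.00000]
B = K⁻¹H; ‖b₁‖=1.062556, ‖b₂‖=1.062556; λ = 2/(‖b₁‖+‖b₂‖) = 0.941127, sign → tz>0 ⇒ λ=+0.941127
r₁ = λ·B[:,0] = (+0.97367,+0.05553,+0.22108); r₂ = λ·B[:,1] = (-0.07638,+0.99328,+0.08692)
r₃ = r₁×r₂ = (-0.21477,-0.10152,+0.97137); SVD([r₁ r₂ r₃]) → R = UVᵀ:
  R  [+0.97367 -0.07638 -0.21477]
  R  [+0.05553 +0.99328 -0.10152]
  R  [+0.22108 +0.08692 +0.97137]
t = (+0.37442, -0.09575, +0.94113) m
tr R = 2.938331; θ = arccos((tr R − 1)/2) = 0.248975 rad = 14.265°
axis k = ((R−Rᵀ)₃₂, (R−Rᵀ)₁₃, (R−Rᵀ)₂₁) / (2 sinθ) = (+0.382359, -0.884398, +0.267662)
rvec = θ·k = (+0.095198, -0.220193, +0.066641)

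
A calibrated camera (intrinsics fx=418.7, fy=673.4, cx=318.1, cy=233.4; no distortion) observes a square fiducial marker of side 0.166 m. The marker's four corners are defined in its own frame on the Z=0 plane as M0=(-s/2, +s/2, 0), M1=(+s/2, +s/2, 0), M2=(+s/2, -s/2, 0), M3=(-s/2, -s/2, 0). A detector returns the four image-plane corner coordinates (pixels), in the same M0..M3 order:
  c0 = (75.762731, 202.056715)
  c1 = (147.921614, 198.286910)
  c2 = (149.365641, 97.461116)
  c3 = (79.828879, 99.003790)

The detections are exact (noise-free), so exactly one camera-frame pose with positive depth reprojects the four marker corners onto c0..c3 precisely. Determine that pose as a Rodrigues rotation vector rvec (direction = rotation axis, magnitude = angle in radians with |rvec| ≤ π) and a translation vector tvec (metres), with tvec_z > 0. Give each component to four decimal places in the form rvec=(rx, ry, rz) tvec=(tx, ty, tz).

rvec=(-0.2319, -0.1254, -0.0558) tvec=(-0.5054, -0.1308, 1.0348)

Intrinsics K: fx=418.7, fy=673.4, cx=318.1, cy=233.4
Marker side s = 0.166 m; corners in marker frame (Z=0):
  M0 = (-0.0830, +0.0830, 0)
  M1 = (+0.0830, +0.0830, 0)
  M2 = (+0.0830, -0.0830, 0)
  M3 = (-0.0830, -0.0830, 0)
Detected image corners:
  c0 = (75.762731, 202.056715) px
  c1 = (147.921614, 198.286910) px
  c2 = (149.365641, 97.461116) px
  c3 = (79.828879, 99.003790) px
Planar DLT: solve 8×8 A·h = b for H (H[2,2]=1):
  H  [+440.90894 -41.20287 +113.61491]
  H  [+2.90901 +581.48764 +148.26576]
  H  [+0.12593 -0.21806 +1.00000]
B = K⁻¹H; ‖b₁‖=0.966417, ‖b₂‖=0.966417; λ = 2/(‖b₁‖+‖b₂‖) = 1.034750, sign → tz>0 ⇒ λ=+1.034750
r₁ = λ·B[:,0] = (+0.99064,-0.04069,+0.13031); r₂ = λ·B[:,1] = (+0.06960,+0.97172,-0.22564)
r₃ = r₁×r₂ = (-0.11744,+0.23259,+0.96546); SVD([r₁ r₂ r₃]) → R = UVᵀ:
  R  [+0.99064 +0.06960 -0.11744]
  R  [-0.04069 +0.97172 +0.23259]
  R  [+0.13031 -0.22564 +0.96546]
t = (-0.50535, -0.13082, +1.03475) m
tr R = 2.927819; θ = arccos((tr R − 1)/2) = 0.269481 rad = 15.440°
axis k = ((R−Rᵀ)₃₂, (R−Rᵀ)₁₃, (R−Rᵀ)₂₁) / (2 sinθ) = (-0.860585, -0.465284, -0.207134)
rvec = θ·k = (-0.231911, -0.125385, -0.055818)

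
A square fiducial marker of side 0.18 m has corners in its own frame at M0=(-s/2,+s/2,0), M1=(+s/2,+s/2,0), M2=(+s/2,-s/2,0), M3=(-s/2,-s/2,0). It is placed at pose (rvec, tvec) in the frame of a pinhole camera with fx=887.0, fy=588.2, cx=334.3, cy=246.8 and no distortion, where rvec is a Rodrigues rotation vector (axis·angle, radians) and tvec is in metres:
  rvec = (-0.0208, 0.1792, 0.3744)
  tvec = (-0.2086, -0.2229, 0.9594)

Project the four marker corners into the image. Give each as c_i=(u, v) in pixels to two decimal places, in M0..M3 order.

Intrinsics K: fx=887.0, fy=588.2, cx=334.3, cy=246.8
Marker side s = 0.18 m; corners in marker frame (Z=0):
  M0 = (-0.0900, +0.0900, 0)
  M1 = (+0.0900, +0.0900, 0)
  M2 = (+0.0900, -0.0900, 0)
  M3 = (-0.0900, -0.0900, 0)
rvec = (-0.0208, 0.1792, 0.3744), |rvec| = θ = 0.41560 rad = 23.812°
Rodrigues: sinθ=0.40374, 1−cosθ=0.08512; R = I + sinθ·[k]× + (1−cosθ)·[k]×²:
    [+0.91509 -0.36555 +0.17025]
    [+0.36188 +0.93070 +0.05327]
    [-0.17792 +0.01286 +0.98396]
t = (-0.2086, -0.2229, 0.9594) m
M0: Pc = R·M0+t = (-0.32386, -0.17171, +0.97657); u = 887.0·(-0.32386)/0.97657 + 334.3 = 40.1464, v = 588.2·(-0.17171)/0.97657 + 246.8 = 143.3795
M1: Pc = R·M1+t = (-0.15914, -0.10657, +0.94454); u = 887.0·(-0.15914)/0.94454 + 334.3 = 184.8537, v = 588.2·(-0.10657)/0.94454 + 246.8 = 180.4366
M2: Pc = R·M2+t = (-0.09334, -0.27409, +0.94223); u = 887.0·(-0.09334)/0.94223 + 334.3 = 246.4290, v = 588.2·(-0.27409)/0.94223 + 246.8 = 75.6929
M3: Pc = R·M3+t = (-0.25806, -0.33923, +0.97426); u = 887.0·(-0.25806)/0.97426 + 334.3 = 99.3538, v = 588.2·(-0.33923)/0.97426 + 246.8 = 41.9910

c0=(40.15, 143.38) c1=(184.85, 180.44) c2=(246.43, 75.69) c3=(99.35, 41.99)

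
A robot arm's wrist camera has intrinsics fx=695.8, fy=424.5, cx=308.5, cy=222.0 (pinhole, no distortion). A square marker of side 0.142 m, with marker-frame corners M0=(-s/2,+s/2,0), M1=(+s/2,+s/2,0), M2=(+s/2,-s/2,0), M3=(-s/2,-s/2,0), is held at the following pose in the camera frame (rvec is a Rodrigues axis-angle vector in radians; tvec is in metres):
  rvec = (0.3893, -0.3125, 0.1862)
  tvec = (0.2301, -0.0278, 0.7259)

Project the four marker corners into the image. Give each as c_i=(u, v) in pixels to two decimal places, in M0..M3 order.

Intrinsics K: fx=695.8, fy=424.5, cx=308.5, cy=222.0
Marker side s = 0.142 m; corners in marker frame (Z=0):
  M0 = (-0.0710, +0.0710, 0)
  M1 = (+0.0710, +0.0710, 0)
  M2 = (+0.0710, -0.0710, 0)
  M3 = (-0.0710, -0.0710, 0)
rvec = (0.3893, -0.3125, 0.1862), |rvec| = θ = 0.53281 rad = 30.527°
Rodrigues: sinθ=0.50795, 1−cosθ=0.13861; R = I + sinθ·[k]× + (1−cosθ)·[k]×²:
    [+0.93539 -0.23692 -0.26253]
    [+0.11811 +0.90907 -0.39955]
    [+0.33332 +0.34273 +0.87831]
t = (0.2301, -0.0278, 0.7259) m
M0: Pc = R·M0+t = (+0.14687, +0.02836, +0.72657); u = 695.8·(+0.14687)/0.72657 + 308.5 = 449.1470, v = 424.5·(+0.02836)/0.72657 + 222.0 = 238.5683
M1: Pc = R·M1+t = (+0.27969, +0.04513, +0.77390); u = 695.8·(+0.27969)/0.77390 + 308.5 = 559.9659, v = 424.5·(+0.04513)/0.77390 + 222.0 = 246.7547
M2: Pc = R·M2+t = (+0.31333, -0.08396, +0.72523); u = 695.8·(+0.31333)/0.72523 + 308.5 = 609.1177, v = 424.5·(-0.08396)/0.72523 + 222.0 = 172.8569
M3: Pc = R·M3+t = (+0.18051, -0.10073, +0.67790); u = 695.8·(+0.18051)/0.67790 + 308.5 = 493.7748, v = 424.5·(-0.10073)/0.67790 + 222.0 = 158.9232

c0=(449.15, 238.57) c1=(559.97, 246.75) c2=(609.12, 172.86) c3=(493.77, 158.92)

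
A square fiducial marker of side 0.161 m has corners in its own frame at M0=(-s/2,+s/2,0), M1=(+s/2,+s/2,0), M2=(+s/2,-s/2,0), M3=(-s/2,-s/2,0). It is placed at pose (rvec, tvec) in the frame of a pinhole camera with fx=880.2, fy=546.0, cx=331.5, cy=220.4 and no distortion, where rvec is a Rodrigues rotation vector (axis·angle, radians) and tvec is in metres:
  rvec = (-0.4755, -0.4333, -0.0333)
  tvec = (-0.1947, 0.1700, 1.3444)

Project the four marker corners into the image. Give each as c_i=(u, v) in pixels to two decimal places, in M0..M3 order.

Intrinsics K: fx=880.2, fy=546.0, cx=331.5, cy=220.4
Marker side s = 0.161 m; corners in marker frame (Z=0):
  M0 = (-0.0805, +0.0805, 0)
  M1 = (+0.0805, +0.0805, 0)
  M2 = (+0.0805, -0.0805, 0)
  M3 = (-0.0805, -0.0805, 0)
rvec = (-0.4755, -0.4333, -0.0333), |rvec| = θ = 0.64417 rad = 36.908°
Rodrigues: sinθ=0.60054, 1−cosθ=0.20040; R = I + sinθ·[k]× + (1−cosθ)·[k]×²:
    [+0.90879 +0.13055 -0.39630]
    [+0.06846 +0.89027 +0.45026]
    [+0.41160 -0.43632 +0.80013]
t = (-0.1947, 0.1700, 1.3444) m
M0: Pc = R·M0+t = (-0.25735, +0.23616, +1.27614); u = 880.2·(-0.25735)/1.27614 + 331.5 = 153.9977, v = 546.0·(+0.23616)/1.27614 + 220.4 = 321.4397
M1: Pc = R·M1+t = (-0.11103, +0.24718, +1.34241); u = 880.2·(-0.11103)/1.34241 + 331.5 = 258.6970, v = 546.0·(+0.24718)/1.34241 + 220.4 = 320.9349
M2: Pc = R·M2+t = (-0.13205, +0.10384, +1.41266); u = 880.2·(-0.13205)/1.41266 + 331.5 = 249.2213, v = 546.0·(+0.10384)/1.41266 + 220.4 = 260.5364
M3: Pc = R·M3+t = (-0.27837, +0.09282, +1.34639); u = 880.2·(-0.27837)/1.34639 + 331.5 = 149.5182, v = 546.0·(+0.09282)/1.34639 + 220.4 = 258.0421

c0=(154.00, 321.44) c1=(258.70, 320.93) c2=(249.22, 260.54) c3=(149.52, 258.04)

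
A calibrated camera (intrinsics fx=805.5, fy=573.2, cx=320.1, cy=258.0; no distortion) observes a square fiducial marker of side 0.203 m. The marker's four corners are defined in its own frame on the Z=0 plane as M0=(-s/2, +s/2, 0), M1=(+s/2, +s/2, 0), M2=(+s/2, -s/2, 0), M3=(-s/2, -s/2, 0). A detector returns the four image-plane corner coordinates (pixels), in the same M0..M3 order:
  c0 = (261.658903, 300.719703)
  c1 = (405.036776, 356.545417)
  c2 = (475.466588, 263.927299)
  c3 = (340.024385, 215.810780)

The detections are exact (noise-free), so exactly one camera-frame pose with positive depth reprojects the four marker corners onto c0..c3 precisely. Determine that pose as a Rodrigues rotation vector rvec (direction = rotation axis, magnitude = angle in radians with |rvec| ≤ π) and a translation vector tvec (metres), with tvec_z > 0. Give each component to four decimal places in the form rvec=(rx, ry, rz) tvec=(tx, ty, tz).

rvec=(-0.4629, 0.1015, 0.5147) tvec=(0.0648, 0.0433, 1.0344)

Intrinsics K: fx=805.5, fy=573.2, cx=320.1, cy=258.0
Marker side s = 0.203 m; corners in marker frame (Z=0):
  M0 = (-0.1015, +0.1015, 0)
  M1 = (+0.1015, +0.1015, 0)
  M2 = (+0.1015, -0.1015, 0)
  M3 = (-0.1015, -0.1015, 0)
Detected image corners:
  c0 = (261.658903, 300.719703) px
  c1 = (405.036776, 356.545417) px
  c2 = (475.466588, 263.927299) px
  c3 = (340.024385, 215.810780) px
Planar DLT: solve 8×8 A·h = b for H (H[2,2]=1):
  H  [+611.54169 -510.51918 +370.58888]
  H  [+198.16581 +326.69143 +281.97484]
  H  [-0.20089 -0.38762 +1.00000]
B = K⁻¹H; ‖b₁‖=0.966726, ‖b₂‖=0.966726; λ = 2/(‖b₁‖+‖b₂‖) = 1.034419, sign → tz>0 ⇒ λ=+1.034419
r₁ = λ·B[:,0] = (+0.86792,+0.45115,-0.20780); r₂ = λ·B[:,1] = (-0.49627,+0.77003,-0.40096)
r₃ = r₁×r₂ = (-0.02088,+0.45112,+0.89222); SVD([r₁ r₂ r₃]) → R = UVᵀ:
  R  [+0.86792 -0.49627 -0.02088]
  R  [+0.45115 +0.77003 +0.45112]
  R  [-0.20780 -0.40096 +0.89222]
t = (+0.06484, +0.04327, +1.03442) m
tr R = 2.530168; θ = arccos((tr R − 1)/2) = 0.699625 rad = 40.086°
axis k = ((R−Rᵀ)₃₂, (R−Rᵀ)₁₃, (R−Rᵀ)₂₁) / (2 sinθ) = (-0.661625, +0.145143, +0.735653)
rvec = θ·k = (-0.462889, +0.101546, +0.514681)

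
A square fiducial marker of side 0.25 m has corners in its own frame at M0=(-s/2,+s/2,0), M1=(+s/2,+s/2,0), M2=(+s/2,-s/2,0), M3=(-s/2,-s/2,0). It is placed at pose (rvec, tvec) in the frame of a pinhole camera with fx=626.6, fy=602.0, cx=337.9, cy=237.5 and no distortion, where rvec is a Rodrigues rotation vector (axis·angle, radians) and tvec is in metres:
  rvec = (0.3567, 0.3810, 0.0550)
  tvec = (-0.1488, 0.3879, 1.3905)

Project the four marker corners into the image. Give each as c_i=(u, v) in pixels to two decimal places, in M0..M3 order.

Intrinsics K: fx=626.6, fy=602.0, cx=337.9, cy=237.5
Marker side s = 0.25 m; corners in marker frame (Z=0):
  M0 = (-0.1250, +0.1250, 0)
  M1 = (+0.1250, +0.1250, 0)
  M2 = (+0.1250, -0.1250, 0)
  M3 = (-0.1250, -0.1250, 0)
rvec = (0.3567, 0.3810, 0.0550), |rvec| = θ = 0.52481 rad = 30.069°
Rodrigues: sinθ=0.50104, 1−cosθ=0.13458; R = I + sinθ·[k]× + (1−cosθ)·[k]×²:
    [+0.92759 +0.01390 +0.37334]
    [+0.11892 +0.93635 -0.33031]
    [-0.35416 +0.35079 +0.86690]
t = (-0.1488, 0.3879, 1.3905) m
M0: Pc = R·M0+t = (-0.26301, +0.49008, +1.47862); u = 626.6·(-0.26301)/1.47862 + 337.9 = 226.4424, v = 602.0·(+0.49008)/1.47862 + 237.5 = 437.0293
M1: Pc = R·M1+t = (-0.03111, +0.51981, +1.39008); u = 626.6·(-0.03111)/1.39008 + 337.9 = 323.8749, v = 602.0·(+0.51981)/1.39008 + 237.5 = 462.6130
M2: Pc = R·M2+t = (-0.03459, +0.28572, +1.30238); u = 626.6·(-0.03459)/1.30238 + 337.9 = 321.2591, v = 602.0·(+0.28572)/1.30238 + 237.5 = 369.5687
M3: Pc = R·M3+t = (-0.26649, +0.25599, +1.39092); u = 626.6·(-0.26649)/1.39092 + 337.9 = 217.8500, v = 602.0·(+0.25599)/1.39092 + 237.5 = 348.2948

c0=(226.44, 437.03) c1=(323.87, 462.61) c2=(321.26, 369.57) c3=(217.85, 348.29)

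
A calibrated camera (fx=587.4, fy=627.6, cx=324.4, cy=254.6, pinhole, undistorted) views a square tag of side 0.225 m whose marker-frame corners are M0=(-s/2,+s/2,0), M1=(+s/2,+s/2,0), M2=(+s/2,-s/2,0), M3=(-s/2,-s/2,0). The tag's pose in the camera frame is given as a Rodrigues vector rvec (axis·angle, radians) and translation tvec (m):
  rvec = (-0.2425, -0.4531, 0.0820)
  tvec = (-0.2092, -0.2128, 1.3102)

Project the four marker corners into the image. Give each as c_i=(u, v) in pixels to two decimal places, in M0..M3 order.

c0=(175.56, 194.22) c1=(275.31, 212.57) c2=(279.65, 115.65) c3=(184.56, 90.95)

Intrinsics K: fx=587.4, fy=627.6, cx=324.4, cy=254.6
Marker side s = 0.225 m; corners in marker frame (Z=0):
  M0 = (-0.1125, +0.1125, 0)
  M1 = (+0.1125, +0.1125, 0)
  M2 = (+0.1125, -0.1125, 0)
  M3 = (-0.1125, -0.1125, 0)
rvec = (-0.2425, -0.4531, 0.0820), |rvec| = θ = 0.52041 rad = 29.817°
Rodrigues: sinθ=0.49724, 1−cosθ=0.13239; R = I + sinθ·[k]× + (1−cosθ)·[k]×²:
    [+0.89636 -0.02464 -0.44264]
    [+0.13206 +0.96797 +0.21354]
    [+0.42320 -0.24986 +0.87090]
t = (-0.2092, -0.2128, 1.3102) m
M0: Pc = R·M0+t = (-0.31281, -0.11876, +1.23448); u = 587.4·(-0.31281)/1.23448 + 324.4 = 175.5552, v = 627.6·(-0.11876)/1.23448 + 254.6 = 194.2233
M1: Pc = R·M1+t = (-0.11113, -0.08905, +1.32970); u = 587.4·(-0.11113)/1.32970 + 324.4 = 275.3073, v = 627.6·(-0.08905)/1.32970 + 254.6 = 212.5710
M2: Pc = R·M2+t = (-0.10559, -0.30684, +1.38592); u = 587.4·(-0.10559)/1.38592 + 324.4 = 279.6483, v = 627.6·(-0.30684)/1.38592 + 254.6 = 115.6506
M3: Pc = R·M3+t = (-0.30727, -0.33655, +1.29070); u = 587.4·(-0.30727)/1.29070 + 324.4 = 184.5614, v = 627.6·(-0.33655)/1.29070 + 254.6 = 90.9518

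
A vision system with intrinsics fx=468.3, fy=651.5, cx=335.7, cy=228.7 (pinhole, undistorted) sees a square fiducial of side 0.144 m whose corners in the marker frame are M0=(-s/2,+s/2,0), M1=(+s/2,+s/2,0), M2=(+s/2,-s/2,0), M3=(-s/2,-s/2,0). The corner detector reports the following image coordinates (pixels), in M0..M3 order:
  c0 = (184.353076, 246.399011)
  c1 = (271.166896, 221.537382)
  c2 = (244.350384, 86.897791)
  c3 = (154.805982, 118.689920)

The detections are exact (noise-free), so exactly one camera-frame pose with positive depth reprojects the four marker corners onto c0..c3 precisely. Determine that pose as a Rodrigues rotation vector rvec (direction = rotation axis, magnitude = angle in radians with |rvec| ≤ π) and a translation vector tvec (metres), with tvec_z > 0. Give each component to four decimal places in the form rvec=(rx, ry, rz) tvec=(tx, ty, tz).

rvec=(0.2408, 0.1862, -0.2165) tvec=(-0.1815, -0.0623, 0.6928)

Intrinsics K: fx=468.3, fy=651.5, cx=335.7, cy=228.7
Marker side s = 0.144 m; corners in marker frame (Z=0):
  M0 = (-0.0720, +0.0720, 0)
  M1 = (+0.0720, +0.0720, 0)
  M2 = (+0.0720, -0.0720, 0)
  M3 = (-0.0720, -0.0720, 0)
Detected image corners:
  c0 = (184.353076, 246.399011) px
  c1 = (271.166896, 221.537382) px
  c2 = (244.350384, 86.897791) px
  c3 = (154.805982, 118.689920) px
Planar DLT: solve 8×8 A·h = b for H (H[2,2]=1):
  H  [+548.08972 +262.33100 +213.03283]
  H  [-246.65256 +962.75505 +170.15466]
  H  [-0.29978 +0.31085 +1.00000]
B = K⁻¹H; ‖b₁‖=1.443462, ‖b₂‖=1.443462; λ = 2/(‖b₁‖+‖b₂‖) = 0.692779, sign → tz>0 ⇒ λ=+0.692779
r₁ = λ·B[:,0] = (+0.95969,-0.18938,-0.20768); r₂ = λ·B[:,1] = (+0.23370,+0.94816,+0.21535)
r₃ = r₁×r₂ = (+0.15613,-0.25521,+0.95420); SVD([r₁ r₂ r₃]) → R = UVᵀ:
  R  [+0.95969 +0.23370 +0.15613]
  R  [-0.18938 +0.94816 -0.25521]
  R  [-0.20768 +0.21535 +0.95420]
t = (-0.18147, -0.06225, +0.69278) m
tr R = 2.862047; θ = arccos((tr R − 1)/2) = 0.373589 rad = 21.405°
axis k = ((R−Rᵀ)₃₂, (R−Rᵀ)₁₃, (R−Rᵀ)₂₁) / (2 sinθ) = (+0.644672, +0.498424, -0.579630)
rvec = θ·k = (+0.240842, +0.186206, -0.216543)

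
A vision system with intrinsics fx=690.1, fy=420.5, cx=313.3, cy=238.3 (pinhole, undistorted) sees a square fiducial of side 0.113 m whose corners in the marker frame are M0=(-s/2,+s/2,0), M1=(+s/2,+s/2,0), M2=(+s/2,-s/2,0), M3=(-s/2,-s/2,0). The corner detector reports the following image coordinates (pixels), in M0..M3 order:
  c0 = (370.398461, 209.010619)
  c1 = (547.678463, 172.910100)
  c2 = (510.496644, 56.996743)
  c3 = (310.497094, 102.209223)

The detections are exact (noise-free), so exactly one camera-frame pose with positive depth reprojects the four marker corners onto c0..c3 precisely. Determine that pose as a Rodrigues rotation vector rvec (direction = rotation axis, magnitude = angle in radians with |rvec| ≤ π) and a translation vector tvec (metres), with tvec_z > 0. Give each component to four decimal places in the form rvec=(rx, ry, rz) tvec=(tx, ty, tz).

rvec=(0.4946, 0.0434, -0.3406) tvec=(0.0704, -0.0943, 0.4002)

Intrinsics K: fx=690.1, fy=420.5, cx=313.3, cy=238.3
Marker side s = 0.113 m; corners in marker frame (Z=0):
  M0 = (-0.0565, +0.0565, 0)
  M1 = (+0.0565, +0.0565, 0)
  M2 = (+0.0565, -0.0565, 0)
  M3 = (-0.0565, -0.0565, 0)
Detected image corners:
  c0 = (370.398461, 209.010619) px
  c1 = (547.678463, 172.910100) px
  c2 = (510.496644, 56.996743) px
  c3 = (310.497094, 102.209223) px
Planar DLT: solve 8×8 A·h = b for H (H[2,2]=1):
  H  [+1529.74119 +928.95851 +434.70541]
  H  [-398.61098 +1139.61323 +139.23421]
  H  [-0.30622 +1.14463 +1.00000]
B = K⁻¹H; ‖b₁‖=2.498577, ‖b₂‖=2.498577; λ = 2/(‖b₁‖+‖b₂‖) = 0.400228, sign → tz>0 ⇒ λ=+0.400228
r₁ = λ·B[:,0] = (+0.94282,-0.30994,-0.12256); r₂ = λ·B[:,1] = (+0.33078,+0.82506,+0.45811)
r₃ = r₁×r₂ = (-0.04087,-0.47246,+0.88040); SVD([r₁ r₂ r₃]) → R = UVᵀ:
  R  [+0.94282 +0.33078 -0.04087]
  R  [-0.30994 +0.82506 -0.47246]
  R  [-0.12256 +0.45811 +0.88040]
t = (+0.07041, -0.09429, +0.40023) m
tr R = 2.648286; θ = arccos((tr R − 1)/2) = 0.602109 rad = 34.498°
axis k = ((R−Rᵀ)₃₂, (R−Rᵀ)₁₃, (R−Rᵀ)₂₁) / (2 sinθ) = (+0.821506, +0.072116, -0.565621)
rvec = θ·k = (+0.494636, +0.043422, -0.340566)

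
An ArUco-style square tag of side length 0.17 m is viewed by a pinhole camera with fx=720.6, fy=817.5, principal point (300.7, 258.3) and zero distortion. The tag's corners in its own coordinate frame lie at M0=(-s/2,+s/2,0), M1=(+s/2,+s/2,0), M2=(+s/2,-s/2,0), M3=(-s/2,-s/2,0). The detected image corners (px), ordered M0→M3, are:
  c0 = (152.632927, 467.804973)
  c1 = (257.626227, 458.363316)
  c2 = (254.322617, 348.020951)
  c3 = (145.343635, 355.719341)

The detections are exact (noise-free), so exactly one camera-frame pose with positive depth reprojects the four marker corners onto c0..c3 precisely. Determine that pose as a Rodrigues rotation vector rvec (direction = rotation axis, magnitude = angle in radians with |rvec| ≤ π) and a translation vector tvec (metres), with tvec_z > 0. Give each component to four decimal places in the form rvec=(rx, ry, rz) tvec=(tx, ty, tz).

rvec=(0.2480, -0.1312, -0.0327) tvec=(-0.1565, 0.2121, 1.1546)

Intrinsics K: fx=720.6, fy=817.5, cx=300.7, cy=258.3
Marker side s = 0.17 m; corners in marker frame (Z=0):
  M0 = (-0.0850, +0.0850, 0)
  M1 = (+0.0850, +0.0850, 0)
  M2 = (+0.0850, -0.0850, 0)
  M3 = (-0.0850, -0.0850, 0)
Detected image corners:
  c0 = (152.632927, 467.804973) px
  c1 = (257.626227, 458.363316) px
  c2 = (254.322617, 348.020951) px
  c3 = (145.343635, 355.719341) px
Planar DLT: solve 8×8 A·h = b for H (H[2,2]=1):
  H  [+651.12241 +74.33015 +203.02362]
  H  [-6.22147 +741.25580 +408.44793]
  H  [+0.10868 +0.21376 +1.00000]
B = K⁻¹H; ‖b₁‖=0.866104, ‖b₂‖=0.866104; λ = 2/(‖b₁‖+‖b₂‖) = 1.154596, sign → tz>0 ⇒ λ=+1.154596
r₁ = λ·B[:,0] = (+0.99091,-0.04843,+0.12548); r₂ = λ·B[:,1] = (+0.01611,+0.96893,+0.24681)
r₃ = r₁×r₂ = (-0.13353,-0.24255,+0.96091); SVD([r₁ r₂ r₃]) → R = UVᵀ:
  R  [+0.99091 +0.01611 -0.13353]
  R  [-0.04843 +0.96893 -0.24255]
  R  [+0.12548 +0.24681 +0.96091]
t = (-0.15650, +0.21206, +1.15460) m
tr R = 2.920750; θ = arccos((tr R − 1)/2) = 0.282452 rad = 16.183°
axis k = ((R−Rᵀ)₃₂, (R−Rᵀ)₁₃, (R−Rᵀ)₂₁) / (2 sinθ) = (+0.877887, -0.464661, -0.115782)
rvec = θ·k = (+0.247961, -0.131244, -0.032703)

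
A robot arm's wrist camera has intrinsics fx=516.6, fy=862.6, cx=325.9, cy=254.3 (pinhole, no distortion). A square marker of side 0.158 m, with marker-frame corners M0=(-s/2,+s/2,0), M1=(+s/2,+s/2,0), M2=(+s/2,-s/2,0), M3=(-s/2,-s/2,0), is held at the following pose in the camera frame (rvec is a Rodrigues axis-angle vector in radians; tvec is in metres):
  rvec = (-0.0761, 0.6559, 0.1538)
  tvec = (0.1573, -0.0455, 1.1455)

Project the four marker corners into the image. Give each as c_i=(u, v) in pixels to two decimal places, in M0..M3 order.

c0=(361.61, 270.97) c1=(423.01, 287.16) c2=(435.06, 164.78) c3=(372.86, 158.54)

Intrinsics K: fx=516.6, fy=862.6, cx=325.9, cy=254.3
Marker side s = 0.158 m; corners in marker frame (Z=0):
  M0 = (-0.0790, +0.0790, 0)
  M1 = (+0.0790, +0.0790, 0)
  M2 = (+0.0790, -0.0790, 0)
  M3 = (-0.0790, -0.0790, 0)
rvec = (-0.0761, 0.6559, 0.1538), |rvec| = θ = 0.67798 rad = 38.845°
Rodrigues: sinθ=0.62722, 1−cosθ=0.22116; R = I + sinθ·[k]× + (1−cosθ)·[k]×²:
    [+0.78163 -0.16630 +0.60116]
    [+0.11827 +0.98583 +0.11894]
    [-0.61243 -0.02187 +0.79023]
t = (0.1573, -0.0455, 1.1455) m
M0: Pc = R·M0+t = (+0.08241, +0.02304, +1.19215); u = 516.6·(+0.08241)/1.19215 + 325.9 = 361.6125, v = 862.6·(+0.02304)/1.19215 + 254.3 = 270.9691
M1: Pc = R·M1+t = (+0.20591, +0.04172, +1.09539); u = 516.6·(+0.20591)/1.09539 + 325.9 = 423.0102, v = 862.6·(+0.04172)/1.09539 + 254.3 = 287.1570
M2: Pc = R·M2+t = (+0.23219, -0.11404, +1.09885); u = 516.6·(+0.23219)/1.09885 + 325.9 = 435.0578, v = 862.6·(-0.11404)/1.09885 + 254.3 = 164.7800
M3: Pc = R·M3+t = (+0.10869, -0.13272, +1.19561); u = 516.6·(+0.10869)/1.19561 + 325.9 = 372.8624, v = 862.6·(-0.13272)/1.19561 + 254.3 = 158.5431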